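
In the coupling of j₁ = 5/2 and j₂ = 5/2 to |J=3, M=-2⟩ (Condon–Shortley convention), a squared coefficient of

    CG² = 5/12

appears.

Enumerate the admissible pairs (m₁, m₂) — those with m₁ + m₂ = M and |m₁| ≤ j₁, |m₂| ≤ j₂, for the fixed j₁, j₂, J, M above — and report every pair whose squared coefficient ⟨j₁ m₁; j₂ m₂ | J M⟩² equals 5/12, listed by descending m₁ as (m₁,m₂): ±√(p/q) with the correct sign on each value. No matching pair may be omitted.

Admissible pairs with m₁+m₂ = M = -2: (-5/2,1/2), (-3/2,-1/2), (-1/2,-3/2), (1/2,-5/2)
  (m₁,m₂)=(1/2,-5/2): CG² = 5/12, CG = +√(5/12)   ← matches the target
  (m₁,m₂)=(-1/2,-3/2): CG² = 1/12, CG = −√(1/12)
  (m₁,m₂)=(-3/2,-1/2): CG² = 1/12, CG = −√(1/12)
  (m₁,m₂)=(-5/2,1/2): CG² = 5/12, CG = +√(5/12)   ← matches the target
Pairs with CG² = 5/12: (1/2,-5/2): +√(5/12); (-5/2,1/2): +√(5/12)

(1/2,-5/2): +√(5/12); (-5/2,1/2): +√(5/12)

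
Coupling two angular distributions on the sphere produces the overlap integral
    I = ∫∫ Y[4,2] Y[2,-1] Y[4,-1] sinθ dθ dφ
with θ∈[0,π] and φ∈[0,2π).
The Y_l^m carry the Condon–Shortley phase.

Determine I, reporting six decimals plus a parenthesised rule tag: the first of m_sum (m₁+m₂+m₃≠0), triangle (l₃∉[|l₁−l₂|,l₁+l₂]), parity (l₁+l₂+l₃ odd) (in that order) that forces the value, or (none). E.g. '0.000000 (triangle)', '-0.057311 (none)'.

0.127700 (none)

m-sum 0 ✓  L=10 even ✓  2≤4≤6 ✓
Π(2lᵢ+1) = 9×5×9 = 405
triangle coeff Δ(4,2,4) = 1/13860
Σ_t [0,2]: t=0:+1/192 t=1:−1/36 t=2:+1/192 = -5/288
(3j)²=20/693 [(4 2 4; 0 0 0)], sign=-1
Σ_t [0,1]: t=0:+1/96 t=1:−1/240 = 1/160
(3j)²=27/1540 [(4 2 4; 2 -1 -1)], sign=-1
⇒ 4πI² = 1215/5929
I = (+1)√(1215/5929/(4π)) = 0.12770047
No selection rule forces the value: the integral is nonzero (none).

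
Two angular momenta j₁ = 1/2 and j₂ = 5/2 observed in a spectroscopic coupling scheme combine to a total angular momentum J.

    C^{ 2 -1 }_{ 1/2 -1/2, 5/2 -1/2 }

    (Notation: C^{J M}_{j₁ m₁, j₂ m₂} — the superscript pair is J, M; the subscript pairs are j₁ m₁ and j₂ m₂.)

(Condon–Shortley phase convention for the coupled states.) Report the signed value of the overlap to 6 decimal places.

triangle: 1!·0!·4!/6! = 24/720
(j±m)!: 0!·1!·2!·3!·1!·3! = 72
prefactor² = (2J+1)·Δ·N² = 12
  k=1: −1/(1!·0!·0!·1!·0!·3!) = -1/6
Σ = -1/6  ⇒  CG² = 12·(-1/6)² = 1/3
CG = −√(1/3) = -0.577350

-0.577350  (= −√(1/3))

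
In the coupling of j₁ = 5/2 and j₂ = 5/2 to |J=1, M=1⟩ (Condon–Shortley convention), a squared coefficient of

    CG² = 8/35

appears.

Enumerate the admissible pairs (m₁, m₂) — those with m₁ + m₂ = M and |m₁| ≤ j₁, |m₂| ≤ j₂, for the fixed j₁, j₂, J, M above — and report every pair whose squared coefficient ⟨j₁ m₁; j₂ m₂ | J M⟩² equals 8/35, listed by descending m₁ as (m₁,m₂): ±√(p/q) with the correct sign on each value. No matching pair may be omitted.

Admissible pairs with m₁+m₂ = M = 1: (-3/2,5/2), (-1/2,3/2), (1/2,1/2), (3/2,-1/2), (5/2,-3/2)
  (m₁,m₂)=(5/2,-3/2): CG² = 1/7, CG = +√(1/7)
  (m₁,m₂)=(3/2,-1/2): CG² = 8/35, CG = −√(8/35)   ← matches the target
  (m₁,m₂)=(1/2,1/2): CG² = 9/35, CG = +√(9/35)
  (m₁,m₂)=(-1/2,3/2): CG² = 8/35, CG = −√(8/35)   ← matches the target
  (m₁,m₂)=(-3/2,5/2): CG² = 1/7, CG = +√(1/7)
Pairs with CG² = 8/35: (3/2,-1/2): −√(8/35); (-1/2,3/2): −√(8/35)

(3/2,-1/2): −√(8/35); (-1/2,3/2): −√(8/35)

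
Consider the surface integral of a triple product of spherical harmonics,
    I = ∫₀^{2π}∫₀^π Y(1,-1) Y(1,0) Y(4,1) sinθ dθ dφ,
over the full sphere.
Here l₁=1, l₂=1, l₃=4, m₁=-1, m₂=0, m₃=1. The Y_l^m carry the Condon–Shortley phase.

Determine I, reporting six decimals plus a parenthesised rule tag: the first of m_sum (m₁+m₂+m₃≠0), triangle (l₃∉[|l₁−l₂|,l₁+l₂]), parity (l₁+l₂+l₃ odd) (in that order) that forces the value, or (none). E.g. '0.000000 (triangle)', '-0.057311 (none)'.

l₃=4 ∉ [0,2] — triangle fails ⇒ I = 0

0.000000 (triangle)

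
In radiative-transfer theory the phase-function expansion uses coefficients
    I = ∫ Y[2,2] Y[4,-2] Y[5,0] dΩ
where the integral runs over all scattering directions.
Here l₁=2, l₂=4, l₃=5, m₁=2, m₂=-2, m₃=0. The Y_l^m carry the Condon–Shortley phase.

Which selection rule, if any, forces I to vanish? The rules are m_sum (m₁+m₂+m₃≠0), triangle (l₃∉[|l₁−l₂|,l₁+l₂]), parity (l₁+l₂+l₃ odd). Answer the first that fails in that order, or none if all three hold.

m₁+m₂+m₃ = 2 − 2 + 0 = 0  ✓
triangle: |2−4|=2 ≤ l₃=5 ≤ 2+4=6  ✓
parity: l₁+l₂+l₃ = 11 is odd  ✗

parity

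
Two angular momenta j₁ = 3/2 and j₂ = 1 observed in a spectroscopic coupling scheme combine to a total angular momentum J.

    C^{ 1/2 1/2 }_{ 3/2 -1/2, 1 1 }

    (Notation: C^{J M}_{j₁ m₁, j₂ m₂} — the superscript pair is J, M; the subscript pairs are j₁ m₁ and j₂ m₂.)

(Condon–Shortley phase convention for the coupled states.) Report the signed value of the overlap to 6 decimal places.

+0.408248

√[2·2!1!0!/4! · 1!2!2!0!1!0!] = √(2/3)
  +(−1)^2/∏(2,0,0,0,1,0)! = 1/2  (running 1/2)
⟨..|..⟩ = √(2/3)·(1/2) = +0.408248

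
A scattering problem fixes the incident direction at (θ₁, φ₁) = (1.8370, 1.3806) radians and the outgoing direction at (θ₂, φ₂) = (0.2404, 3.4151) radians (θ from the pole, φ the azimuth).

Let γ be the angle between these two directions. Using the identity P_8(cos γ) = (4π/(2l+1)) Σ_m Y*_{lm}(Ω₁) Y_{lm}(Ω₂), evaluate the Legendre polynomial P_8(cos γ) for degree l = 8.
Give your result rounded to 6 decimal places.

-0.282888

Addition theorem: P_8(cos γ) = (4π/17) Σ_m Y*_{lm}(Ω₁) Y_{lm}(Ω₂), m = −8…8:
  term(m=-8) = -0.000002+0.000001i   from Y*(Ω₁)=+0.019037-0.386417i, Y(Ω₂)=-0.000003-0.000004i
  term(m=-7) = +0.000004+0.000036i   from Y*(Ω₁)=+0.409940+0.100068i, Y(Ω₂)=+0.000029+0.000082i
  term(m=-6) = +0.000010+0.000004i   from Y*(Ω₁)=-0.004816+0.010512i, Y(Ω₂)=-0.000063-0.000899i
  term(m=-5) = -0.001733+0.001607i   from Y*(Ω₁)=+0.285544+0.203773i, Y(Ω₂)=-0.001360+0.006598i
  term(m=-4) = +0.001495+0.005122i   from Y*(Ω₁)=-0.103603+0.098625i, Y(Ω₂)=+0.017118-0.033142i
  term(m=-3) = -0.042501-0.007720i   from Y*(Ω₁)=+0.154634+0.240938i, Y(Ω₂)=-0.102878+0.110371i
  term(m=-2) = -0.048775+0.065048i   from Y*(Ω₁)=-0.180168+0.072043i, Y(Ω₂)=+0.357865-0.217942i
  term(m=-1) = -0.075800-0.151579i   from Y*(Ω₁)=+0.047773+0.248139i, Y(Ω₂)=-0.645740+0.181154i
  term(m=+0) = -0.048093-0.000000i   from Y*(Ω₁)=-0.207565-0.000000i, Y(Ω₂)=+0.231701+0.000000i
  term(m=+1) = -0.075800+0.151579i   from Y*(Ω₁)=-0.047773+0.248139i, Y(Ω₂)=+0.645740+0.181154i
  term(m=+2) = -0.048775-0.065048i   from Y*(Ω₁)=-0.180168-0.072043i, Y(Ω₂)=+0.357865+0.217942i
  term(m=+3) = -0.042501+0.007720i   from Y*(Ω₁)=-0.154634+0.240938i, Y(Ω₂)=+0.102878+0.110371i
  term(m=+4) = +0.001495-0.005122i   from Y*(Ω₁)=-0.103603-0.098625i, Y(Ω₂)=+0.017118+0.033142i
  term(m=+5) = -0.001733-0.001607i   from Y*(Ω₁)=-0.285544+0.203773i, Y(Ω₂)=+0.001360+0.006598i
  term(m=+6) = +0.000010-0.000004i   from Y*(Ω₁)=-0.004816-0.010512i, Y(Ω₂)=-0.000063+0.000899i
  term(m=+7) = +0.000004-0.000036i   from Y*(Ω₁)=-0.409940+0.100068i, Y(Ω₂)=-0.000029+0.000082i
  term(m=+8) = -0.000002-0.000001i   from Y*(Ω₁)=+0.019037+0.386417i, Y(Ω₂)=-0.000003+0.000004i
Accumulated sum -0.382696-0.000000i; after 4π/(2l+1) scaling, -0.282888-0.000000i ⇒ P_8 = -0.282888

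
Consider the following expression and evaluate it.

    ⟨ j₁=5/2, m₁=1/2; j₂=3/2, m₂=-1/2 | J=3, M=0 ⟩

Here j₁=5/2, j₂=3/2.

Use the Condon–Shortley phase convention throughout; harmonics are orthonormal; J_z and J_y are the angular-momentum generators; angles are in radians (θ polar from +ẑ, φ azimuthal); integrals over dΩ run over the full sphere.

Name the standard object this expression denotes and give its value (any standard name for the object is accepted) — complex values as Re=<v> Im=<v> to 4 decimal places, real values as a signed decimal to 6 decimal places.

This is a Clebsch–Gordan (vector-coupling) coefficient.
j₁+j₂−J=1  J+j₁−j₂=4  J−j₁+j₂=2  j₁+j₂+J+1=8
(j₁±m₁, j₂±m₂, J±M) = (3,2,1,2,3,3)
P² = 36/5
sum k=0..1:
  [0] +1/4 = 1/4
  [1] −1/12 = -1/12
S = 1/6
C² = P²·S² = 1/5 ; C = +0.447214

Clebsch–Gordan coefficient, +√(1/5) ≈ +0.447214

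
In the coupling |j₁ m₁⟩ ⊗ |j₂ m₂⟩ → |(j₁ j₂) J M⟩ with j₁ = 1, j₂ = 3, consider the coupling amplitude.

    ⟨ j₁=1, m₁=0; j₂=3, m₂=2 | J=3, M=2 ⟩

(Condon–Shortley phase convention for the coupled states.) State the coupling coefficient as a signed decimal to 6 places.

−√(1/3) = -0.577350

√[7·1!1!5!/8! · 1!1!5!1!5!1!] = √(300)
  +(−1)^0/∏(0,1,1,5,0,0)! = 1/120  (running 1/120)
  +(−1)^1/∏(1,0,0,4,1,1)! = -1/24  (running -1/30)
⟨..|..⟩ = √(300)·(-1/30) = -0.577350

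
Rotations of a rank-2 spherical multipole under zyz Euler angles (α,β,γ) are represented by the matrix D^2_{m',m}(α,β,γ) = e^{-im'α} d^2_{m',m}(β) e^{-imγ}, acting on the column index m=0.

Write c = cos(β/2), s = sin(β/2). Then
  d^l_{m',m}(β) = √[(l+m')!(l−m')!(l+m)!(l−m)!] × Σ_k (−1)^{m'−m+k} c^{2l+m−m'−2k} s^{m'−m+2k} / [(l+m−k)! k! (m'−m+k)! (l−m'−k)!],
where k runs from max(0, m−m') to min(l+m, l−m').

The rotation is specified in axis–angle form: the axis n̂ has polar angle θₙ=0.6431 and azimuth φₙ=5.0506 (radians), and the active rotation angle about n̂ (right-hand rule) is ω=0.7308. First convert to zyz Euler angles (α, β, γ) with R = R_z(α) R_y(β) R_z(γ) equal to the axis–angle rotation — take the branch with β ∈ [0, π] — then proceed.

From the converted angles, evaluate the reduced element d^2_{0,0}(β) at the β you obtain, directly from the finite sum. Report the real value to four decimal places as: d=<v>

Axis–angle → zyz. n̂ = (sinθₙcosφₙ, sinθₙsinφₙ, cosθₙ) = (+0.198974, -0.565707, +0.800241), ω = 0.7308.
R = I cosω + sinω [n̂]ₓ + (1−cosω) n̂n̂ᵀ gives
  R = [+0.754750, -0.562876, -0.336930; +0.505390, +0.826362, -0.248410; +0.418250, +0.017206, +0.908169]
β = atan2(√(R₁₃²+R₂₃²), R₃₃) = 0.431907; α = atan2(R₂₃, R₁₃) mod 2π = 3.776899; γ = atan2(R₃₂, −R₃₁) mod 2π = 3.100477
d^2_{0,0}(β=0.4319) via the finite sum:
Half-angle: c=0.976772, s=0.214279. N=√(2·2·2·2)=4.000000
The bounds max(0,m−m')=0 and min(l+m,l−m')=2 give 3 terms
  k=0: (−1)^0·4.0000/(4)·0.9768^4·0.2143^0 = +0.910277
  k=1: (−1)^1·4.0000/(1)·0.9768^2·0.2143^2 = -0.175229
  k=2: (−1)^2·4.0000/(4)·0.9768^0·0.2143^4 = +0.002108
d^2_{0,0}(0.4319) = +0.910277 -0.175229 +0.002108 = +0.737156

d=0.7372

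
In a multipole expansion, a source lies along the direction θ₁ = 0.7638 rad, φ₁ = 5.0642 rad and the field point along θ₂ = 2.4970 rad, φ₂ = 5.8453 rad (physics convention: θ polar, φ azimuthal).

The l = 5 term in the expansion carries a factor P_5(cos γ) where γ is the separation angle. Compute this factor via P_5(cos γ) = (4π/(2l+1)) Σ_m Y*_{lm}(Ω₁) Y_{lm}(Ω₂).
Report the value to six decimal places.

Term-by-term m-sum for l=5 (normalisation 4π/11 = 1.142397):
  m=-5: (0.07218 + 0.01375j) × (-0.02108 + 0.02962j) = -0.00193 + 0.00185j  (running Σ = -0.00193 + 0.00185j)
  m=-4: (0.03950 + 0.23937j) × (0.02749 - 0.15044j) = 0.03710 + 0.00064j  (running Σ = 0.03517 + 0.00249j)
  m=-3: (-0.36797 + 0.20843j) × (0.09067 + 0.34481j) = -0.10523 - 0.10798j  (running Σ = -0.07006 - 0.10550j)
  m=-2: (-0.25217 - 0.21397j) × (-0.28719 - 0.34442j) = -0.00127 + 0.14830j  (running Σ = -0.07134 + 0.04281j)
  m=-1: (-0.04497 + 0.12250j) × (0.10948 + 0.05126j) = -0.01120 + 0.01111j  (running Σ = -0.08254 + 0.05391j)
  m=0: (-0.36925 + 0.00000j) × (0.37452 + 0.00000j) = -0.13829 + 0.00000j  (running Σ = -0.22083 + 0.05391j)
  m=1: (0.04497 + 0.12250j) × (-0.10948 + 0.05126j) = -0.01120 - 0.01111j  (running Σ = -0.23204 + 0.04281j)
  m=2: (-0.25217 + 0.21397j) × (-0.28719 + 0.34442j) = -0.00127 - 0.14830j  (running Σ = -0.23331 - 0.10550j)
  m=3: (0.36797 + 0.20843j) × (-0.09067 + 0.34481j) = -0.10523 + 0.10798j  (running Σ = -0.33854 + 0.00249j)
  m=4: (0.03950 - 0.23937j) × (0.02749 + 0.15044j) = 0.03710 - 0.00064j  (running Σ = -0.30145 + 0.00185j)
  m=5: (-0.07218 + 0.01375j) × (0.02108 + 0.02962j) = -0.00193 - 0.00185j  (running Σ = -0.30337 + 0.00000j)
Accumulated sum -0.30337 + 0.00000j; after 4π/(2l+1) scaling, -0.34657 + 0.00000j ⇒ P_5 = -0.346574

-0.346574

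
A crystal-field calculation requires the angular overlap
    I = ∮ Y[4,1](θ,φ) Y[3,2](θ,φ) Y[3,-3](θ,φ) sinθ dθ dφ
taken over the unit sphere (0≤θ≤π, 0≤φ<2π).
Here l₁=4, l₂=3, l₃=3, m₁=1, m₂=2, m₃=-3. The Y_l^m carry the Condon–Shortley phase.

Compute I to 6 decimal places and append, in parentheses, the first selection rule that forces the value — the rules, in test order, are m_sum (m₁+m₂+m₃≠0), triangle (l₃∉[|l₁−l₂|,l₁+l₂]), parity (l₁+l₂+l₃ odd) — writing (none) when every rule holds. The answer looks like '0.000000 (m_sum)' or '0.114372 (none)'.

Checks pass: Σm=0; 10 even; l₃=3∈[1,7].
(2·4+1)(2·3+1)(2·3+1) = 441
Δ: 4! 4! 2! / 11! → 1/34650
sum: t=1:−1/72 t=2:+1/16 t=3:−1/72 = 5/144
3j²(4 3 3; 0 0 0) = Δ·Π!·Σ² = 2/77  (sign -1)
sum: t=3:−1/288 = -1/288
3j²(4 3 3; 1 2 -3) = Δ·Π!·Σ² = 5/231  (sign -1)
combine: 4πI² = 441·2/77·5/231 = 30/121
take √, sign +1: I = 0.14046335
No selection rule forces the value: the integral is nonzero (none).

0.140463 (none)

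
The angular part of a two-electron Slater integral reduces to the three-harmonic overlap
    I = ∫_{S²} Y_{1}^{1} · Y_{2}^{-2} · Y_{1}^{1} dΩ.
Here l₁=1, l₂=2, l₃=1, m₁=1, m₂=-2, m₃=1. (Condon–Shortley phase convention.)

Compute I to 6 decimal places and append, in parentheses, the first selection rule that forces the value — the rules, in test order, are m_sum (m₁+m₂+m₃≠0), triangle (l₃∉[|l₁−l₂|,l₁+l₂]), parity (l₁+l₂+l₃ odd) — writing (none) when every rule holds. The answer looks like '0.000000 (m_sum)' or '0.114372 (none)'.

Rules hold: Σm=0, L=4 even, 1≤1≤3.
N = 3·5·3 = 45
Δ = 2!·0!·2!/5! = 1/30
Racah Σ t=1..1: t=1:−1/1 = -1/1
⇒ 3j(1 2 1; 0 0 0)² = 2/15, sgn +1
Racah Σ t=0..0: t=0:+1/4 = 1/4
⇒ 3j(1 2 1; 1 -2 1)² = 1/5, sgn +1
4πI² = N·(3j₀)²·(3jₘ)² = 6/5
I = +1·√(1.2/4π) = 0.30901936
No selection rule forces the value: the integral is nonzero (none).

0.309019 (none)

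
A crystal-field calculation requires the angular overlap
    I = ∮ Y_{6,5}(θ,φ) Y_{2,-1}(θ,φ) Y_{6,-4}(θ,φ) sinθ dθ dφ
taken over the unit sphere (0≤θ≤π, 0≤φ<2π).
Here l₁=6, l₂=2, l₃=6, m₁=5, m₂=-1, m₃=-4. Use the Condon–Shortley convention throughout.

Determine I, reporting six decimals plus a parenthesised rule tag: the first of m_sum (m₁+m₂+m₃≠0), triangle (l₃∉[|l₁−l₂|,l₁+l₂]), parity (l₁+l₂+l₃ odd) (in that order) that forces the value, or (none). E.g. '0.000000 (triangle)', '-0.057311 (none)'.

-0.197649 (none)

Rules hold: Σm=0, L=14 even, 4≤6≤8.
N = 13·5·13 = 845
Δ = 2!·10!·2!/15! = 1/90090
Racah Σ t=0..2: t=0:+1/69120 t=1:−1/14400 t=2:+1/69120 = -7/172800
⇒ 3j(6 2 6; 0 0 0)² = 14/715, sgn -1
Racah Σ t=0..1: t=0:+1/725760 t=1:−1/7257600 = 1/806400
⇒ 3j(6 2 6; 5 -1 -4)² = 27/910, sgn +1
4πI² = N·(3j₀)²·(3jₘ)² = 27/55
I = -1·√(0.490909/4π) = -0.19764945
No selection rule forces the value: the integral is nonzero (none).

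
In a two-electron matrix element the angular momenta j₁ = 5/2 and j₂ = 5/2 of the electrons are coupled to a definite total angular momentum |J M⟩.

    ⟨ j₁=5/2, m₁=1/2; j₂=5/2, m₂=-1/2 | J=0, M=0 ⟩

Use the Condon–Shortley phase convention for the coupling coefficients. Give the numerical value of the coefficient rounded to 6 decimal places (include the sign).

√[1·5!0!0!/6! · 3!2!2!3!0!0!] = √(24)
  +(−1)^2/∏(2,3,0,0,0,0)! = 1/12  (running 1/12)
⟨..|..⟩ = √(24)·(1/12) = +0.408248

+0.408248  (= +√(1/6))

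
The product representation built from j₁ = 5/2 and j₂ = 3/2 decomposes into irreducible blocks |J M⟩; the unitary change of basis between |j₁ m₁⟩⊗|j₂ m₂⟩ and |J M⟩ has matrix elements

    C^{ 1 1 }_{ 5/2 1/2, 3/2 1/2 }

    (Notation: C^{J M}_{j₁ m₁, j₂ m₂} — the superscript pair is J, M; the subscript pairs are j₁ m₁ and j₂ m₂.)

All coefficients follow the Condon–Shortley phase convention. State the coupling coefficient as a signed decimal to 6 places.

+0.387298

triangle: 3!×2!×0!/6! = 12/720
(j±m)!: 3!×2!×2!×1!×2!×0! = 48
prefactor² = (2J+1)×Δ×N² = 12/5
  k=2: +1/(2!×1!×0!×0!×2!×0!) = 1/4
Σ = 1/4  ⇒  CG² = 12/5×(1/4)² = 3/20
CG = +√(3/20) = +0.387298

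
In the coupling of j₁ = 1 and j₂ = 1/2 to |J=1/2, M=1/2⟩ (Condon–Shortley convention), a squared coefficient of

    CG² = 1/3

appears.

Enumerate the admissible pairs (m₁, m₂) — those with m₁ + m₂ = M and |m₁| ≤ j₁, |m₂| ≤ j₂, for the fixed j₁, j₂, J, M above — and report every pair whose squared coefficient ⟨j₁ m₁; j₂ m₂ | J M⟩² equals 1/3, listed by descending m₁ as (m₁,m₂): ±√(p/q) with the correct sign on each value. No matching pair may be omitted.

(0,1/2): −√(1/3)

Admissible pairs with m₁+m₂ = M = 1/2: (0,1/2), (1,-1/2)
  (m₁,m₂)=(1,-1/2): CG² = 2/3, CG = +√(2/3)
  (m₁,m₂)=(0,1/2): CG² = 1/3, CG = −√(1/3)   ← matches the target
Pairs with CG² = 1/3: (0,1/2): −√(1/3)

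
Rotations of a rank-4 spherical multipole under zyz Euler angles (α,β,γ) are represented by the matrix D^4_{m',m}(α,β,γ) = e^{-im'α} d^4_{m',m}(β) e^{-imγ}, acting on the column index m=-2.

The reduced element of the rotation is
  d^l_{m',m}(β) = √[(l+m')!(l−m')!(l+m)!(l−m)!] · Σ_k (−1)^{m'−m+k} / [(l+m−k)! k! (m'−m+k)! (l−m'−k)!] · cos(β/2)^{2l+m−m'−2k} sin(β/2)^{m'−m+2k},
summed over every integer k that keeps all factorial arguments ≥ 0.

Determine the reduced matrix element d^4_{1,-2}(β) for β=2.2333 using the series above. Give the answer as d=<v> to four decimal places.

d=0.0020

d^4_{1,-2}(β=2.2333) via the finite sum:
With c≡cos(β/2)=0.438695 and s≡sin(β/2)=0.898636, N=[120·6·2·720]^{1/2}=1018.233765
The bounds max(0,m−m')=0 and min(l+m,l−m')=2 give 3 terms
  k=0: (−1)^3·1018.2338/(72)·0.4387^5·0.8986^3 = -0.166756
  k=1: (−1)^4·1018.2338/(48)·0.4387^3·0.8986^5 = +1.049576
  k=2: (−1)^5·1018.2338/(240)·0.4387^1·0.8986^7 = -0.880817
d^4_{1,-2}(2.2333) = -0.166756 +1.049576 -0.880817 = +0.002004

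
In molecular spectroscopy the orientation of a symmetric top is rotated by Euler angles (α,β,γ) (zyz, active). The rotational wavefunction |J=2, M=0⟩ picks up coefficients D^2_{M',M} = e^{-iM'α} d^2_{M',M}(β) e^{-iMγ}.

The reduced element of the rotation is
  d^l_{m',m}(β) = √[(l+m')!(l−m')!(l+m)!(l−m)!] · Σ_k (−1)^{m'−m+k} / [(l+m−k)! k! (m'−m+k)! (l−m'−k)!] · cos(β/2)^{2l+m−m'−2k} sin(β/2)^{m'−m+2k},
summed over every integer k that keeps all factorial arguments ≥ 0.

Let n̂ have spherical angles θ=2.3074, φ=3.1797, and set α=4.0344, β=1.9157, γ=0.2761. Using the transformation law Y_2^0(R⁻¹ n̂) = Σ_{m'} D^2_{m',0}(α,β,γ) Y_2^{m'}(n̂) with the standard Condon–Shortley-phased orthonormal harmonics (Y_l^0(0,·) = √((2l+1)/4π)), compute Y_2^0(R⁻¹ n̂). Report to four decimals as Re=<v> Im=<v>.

Need the full column D^2_{m',0} for m'=−2..2 at α=4.0344, β=1.9157, γ=0.2761.
cos(β/2)=0.575280, sin(β/2)=0.817957
d^2_{-2,0}: single k=2 term ⇒ +0.542369;  D = -0.115617+0.529902i
d^2_{-1,0}: k∈[1..2] ⇒ +0.381455 -0.771162 = -0.389707;  D = +0.244435+0.303518i
d^2_{0,0}: k∈[0..2] ⇒ +0.109526 -0.885684 +0.447632 = -0.328526;  D = -0.328526+0.000000i
d^2_{1,0}: k∈[0..1] ⇒ -0.381455 +0.771162 = +0.389707;  D = -0.244435+0.303518i
d^2_{2,0}: single k=0 term ⇒ +0.542369;  D = -0.115617-0.529902i
Y_2^{m'}(θ=2.3074,φ=3.1797) and Σ D·Y over m':
  (-0.1156+0.5299i)·(+0.2113-0.0161i)  (+0.2444+0.3035i)·(+0.3842-0.0146i)  (-0.3285+0.0000i)·(+0.1116+0.0000i)  (-0.2444+0.3035i)·(-0.3842-0.0146i)  (-0.1156-0.5299i)·(+0.2113+0.0161i)
Y_2^0(R⁻¹ n̂) = +0.128265+0.000000i

Re=0.1283 Im=0.0000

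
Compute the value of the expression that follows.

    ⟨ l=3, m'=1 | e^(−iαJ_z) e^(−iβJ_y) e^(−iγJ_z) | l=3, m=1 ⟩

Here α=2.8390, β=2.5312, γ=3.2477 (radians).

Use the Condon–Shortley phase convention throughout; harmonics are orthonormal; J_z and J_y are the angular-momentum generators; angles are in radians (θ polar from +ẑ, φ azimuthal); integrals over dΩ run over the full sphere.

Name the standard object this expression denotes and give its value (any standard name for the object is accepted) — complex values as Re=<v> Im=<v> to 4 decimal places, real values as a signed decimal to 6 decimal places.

This is a Wigner D-matrix element — the rotation-matrix element ⟨l m'| R(α,β,γ) |l m⟩ in the angular-momentum basis.
First d^3_{1,1}(β=2.5312), then the phase factors e^{-i(1)α} and e^{-i(1)γ}:
With c≡cos(β/2)=0.300480 and s≡sin(β/2)=0.953788, N=[24·2·24·2]^{1/2}=48.000000
Admissible k: 0..2 (factorial args all ≥0)
  k=0: (−1)^0·48.0000/(48)·0.3005^6·0.9538^0 = +0.000736
  k=1: (−1)^1·48.0000/(6)·0.3005^4·0.9538^2 = -0.059328
  k=2: (−1)^2·48.0000/(8)·0.3005^2·0.9538^4 = +0.448323
d^3_{1,1}(2.5312) = +0.000736 -0.059328 +0.448323 = +0.389731
D = (-0.954567-0.297996i)·(+0.389731)·(-0.994376+0.105908i) = +0.382232+0.076085i

Wigner D-matrix element, Re=0.3822 Im=0.0761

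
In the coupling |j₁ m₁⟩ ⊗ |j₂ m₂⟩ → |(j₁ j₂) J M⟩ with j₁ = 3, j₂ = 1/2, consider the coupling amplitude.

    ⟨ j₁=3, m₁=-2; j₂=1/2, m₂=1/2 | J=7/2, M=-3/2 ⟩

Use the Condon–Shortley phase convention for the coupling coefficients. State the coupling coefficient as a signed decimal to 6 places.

+0.534522

triangle: 0!·6!·1!/8! = 720/40320
(j±m)!: 1!·5!·1!·0!·2!·5! = 28800
prefactor² = (2J+1)·Δ·N² = 28800/7
  k=0: +1/(0!·0!·5!·1!·1!·0!) = 1/120
Σ = 1/120  ⇒  CG² = 28800/7·(1/120)² = 2/7
CG = +√(2/7) = +0.534522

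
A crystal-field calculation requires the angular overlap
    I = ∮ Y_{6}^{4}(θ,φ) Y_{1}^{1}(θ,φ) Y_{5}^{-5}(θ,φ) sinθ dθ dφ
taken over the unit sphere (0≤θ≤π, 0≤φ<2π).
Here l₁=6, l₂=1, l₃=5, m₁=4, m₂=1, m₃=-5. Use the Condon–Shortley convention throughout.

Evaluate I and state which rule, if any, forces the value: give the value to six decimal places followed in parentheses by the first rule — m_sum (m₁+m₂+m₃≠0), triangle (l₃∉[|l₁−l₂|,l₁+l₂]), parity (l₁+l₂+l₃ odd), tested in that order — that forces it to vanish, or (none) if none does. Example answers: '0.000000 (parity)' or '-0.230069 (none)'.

Checks pass: Σm=0; 12 even; l₃=5∈[5,7].
(2·6+1)(2·1+1)(2·5+1) = 429
Δ: 2! 10! 0! / 13! → 1/858
sum: t=1:−1/14400 = -1/14400
3j²(6 1 5; 0 0 0) = Δ·Π!·Σ² = 6/143  (sign +1)
sum: t=2:+1/7257600 = 1/7257600
3j²(6 1 5; 4 1 -5) = Δ·Π!·Σ² = 1/858  (sign +1)
combine: 4πI² = 429·6/143·1/858 = 3/143
take √, sign +1: I = 0.04085899
No selection rule forces the value: the integral is nonzero (none).

0.040859 (none)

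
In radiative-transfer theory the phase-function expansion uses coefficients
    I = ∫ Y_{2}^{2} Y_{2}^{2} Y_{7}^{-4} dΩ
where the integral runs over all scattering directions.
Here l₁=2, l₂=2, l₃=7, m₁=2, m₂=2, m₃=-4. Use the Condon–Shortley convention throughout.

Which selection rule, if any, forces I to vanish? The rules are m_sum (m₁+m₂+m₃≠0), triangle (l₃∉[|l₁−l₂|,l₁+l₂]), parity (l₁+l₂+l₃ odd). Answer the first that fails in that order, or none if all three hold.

triangle

m₁+m₂+m₃ = 2 + 2 − 4 = 0  ✓
triangle: need |l₁−l₂| ≤ l₃ ≤ l₁+l₂ = [0,4]; l₃=7 is outside  ✗
parity: l₁+l₂+l₃ = 11 is odd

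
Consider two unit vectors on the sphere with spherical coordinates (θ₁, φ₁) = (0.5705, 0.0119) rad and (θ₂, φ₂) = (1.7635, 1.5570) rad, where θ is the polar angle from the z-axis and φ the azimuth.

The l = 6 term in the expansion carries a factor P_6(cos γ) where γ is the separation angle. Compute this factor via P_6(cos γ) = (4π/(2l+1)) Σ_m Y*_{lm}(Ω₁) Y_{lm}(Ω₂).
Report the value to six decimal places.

-0.178786

Expand P_6 via completeness: Σ_{m} conj(Y_{6,m}) at Ω₁ times Y_{6,m} at Ω₂ —
  m=-6: Y*=0.01195 + 0.00086j  Y=-0.43038 - 0.03571j  product -0.00511 - 0.00079j
  m=-5: Y*=0.06459 + 0.00385j  Y=-0.02012 + 0.29121j  product -0.00242 + 0.01873j
  m=-4: Y*=0.20589 + 0.00981j  Y=-0.19721 - 0.01089j  product -0.04050 - 0.00418j
  m=-3: Y*=0.41352 + 0.01477j  Y=-0.01267 + 0.30600j  product -0.00976 + 0.12635j
  m=-2: Y*=0.45655 + 0.01087j  Y=-0.12050 - 0.00333j  product -0.05498 - 0.00283j
  m=-1: Y*=0.05757 + 0.00069j  Y=-0.00421 + 0.30539j  product -0.00045 + 0.01758j
  m=+0: Y*=-0.41798 + 0.00000j  Y=-0.09925 + 0.00000j  product 0.04148 + 0.00000j
  m=+1: Y*=-0.05757 + 0.00069j  Y=0.00421 + 0.30539j  product -0.00045 - 0.01758j
  m=+2: Y*=0.45655 - 0.01087j  Y=-0.12050 + 0.00333j  product -0.05498 + 0.00283j
  m=+3: Y*=-0.41352 + 0.01477j  Y=0.01267 + 0.30600j  product -0.00976 - 0.12635j
  m=+4: Y*=0.20589 - 0.00981j  Y=-0.19721 + 0.01089j  product -0.04050 + 0.00418j
  m=+5: Y*=-0.06459 + 0.00385j  Y=0.02012 + 0.29121j  product -0.00242 - 0.01873j
  m=+6: Y*=0.01195 - 0.00086j  Y=-0.43038 + 0.03571j  product -0.00511 + 0.00079j
Total Σ_m = -0.18496 - 0.00000j. Multiply by 0.966644: -0.17879 - 0.00000j. P_6(cos γ) = -0.178786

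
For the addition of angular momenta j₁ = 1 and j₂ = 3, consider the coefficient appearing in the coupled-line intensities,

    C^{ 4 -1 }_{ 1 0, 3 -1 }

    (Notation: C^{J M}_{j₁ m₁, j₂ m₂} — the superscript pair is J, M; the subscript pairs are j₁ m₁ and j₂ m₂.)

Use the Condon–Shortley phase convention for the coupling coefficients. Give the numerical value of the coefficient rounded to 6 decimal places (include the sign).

+0.731925

√[9·0!2!6!/9! · 1!1!2!4!3!5!] = √(8640/7)
  +(−1)^0/∏(0,0,1,2,1,4)! = 1/48  (running 1/48)
⟨..|..⟩ = √(8640/7)·(1/48) = +0.731925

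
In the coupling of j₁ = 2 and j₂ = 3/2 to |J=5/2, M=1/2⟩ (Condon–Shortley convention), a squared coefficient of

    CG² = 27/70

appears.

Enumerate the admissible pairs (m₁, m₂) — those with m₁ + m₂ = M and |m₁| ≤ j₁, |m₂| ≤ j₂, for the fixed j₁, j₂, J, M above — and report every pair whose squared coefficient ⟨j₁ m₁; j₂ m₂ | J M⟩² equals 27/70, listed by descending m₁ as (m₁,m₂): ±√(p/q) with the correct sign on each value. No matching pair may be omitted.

(-1,3/2): −√(27/70)

Admissible pairs with m₁+m₂ = M = 1/2: (-1,3/2), (0,1/2), (1,-1/2), (2,-3/2)
  (m₁,m₂)=(2,-3/2): CG² = 6/35, CG = +√(6/35)
  (m₁,m₂)=(1,-1/2): CG² = 5/14, CG = +√(5/14)
  (m₁,m₂)=(0,1/2): CG² = 3/35, CG = −√(3/35)
  (m₁,m₂)=(-1,3/2): CG² = 27/70, CG = −√(27/70)   ← matches the target
Pairs with CG² = 27/70: (-1,3/2): −√(27/70)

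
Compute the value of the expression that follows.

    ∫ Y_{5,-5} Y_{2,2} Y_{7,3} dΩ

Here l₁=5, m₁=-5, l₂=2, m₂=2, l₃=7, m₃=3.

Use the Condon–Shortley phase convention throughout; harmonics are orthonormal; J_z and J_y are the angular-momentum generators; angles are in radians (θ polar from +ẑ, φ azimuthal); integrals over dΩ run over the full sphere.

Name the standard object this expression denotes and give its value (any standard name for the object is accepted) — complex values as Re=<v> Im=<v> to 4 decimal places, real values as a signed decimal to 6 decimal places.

This is a Gaunt coefficient — the integral of a triple product of spherical harmonics over the sphere.
m-sum 0 ✓  L=14 even ✓  3≤7≤7 ✓
Π(2lᵢ+1) = 11×5×15 = 825
triangle coeff Δ(5,2,7) = 1/15015
Σ_t [0,0]: t=0:+1/57600 = 1/57600
(3j)²=21/715 [(5 2 7; 0 0 0)], sign=-1
Σ_t [0,0]: t=0:+1/87091200 = 1/87091200
(3j)²=1/15015 [(5 2 7; -5 2 3)], sign=+1
⇒ 4πI² = 3/1859
I = (-1)√(3/1859/(4π)) = -0.01133225

Gaunt coefficient, -0.011332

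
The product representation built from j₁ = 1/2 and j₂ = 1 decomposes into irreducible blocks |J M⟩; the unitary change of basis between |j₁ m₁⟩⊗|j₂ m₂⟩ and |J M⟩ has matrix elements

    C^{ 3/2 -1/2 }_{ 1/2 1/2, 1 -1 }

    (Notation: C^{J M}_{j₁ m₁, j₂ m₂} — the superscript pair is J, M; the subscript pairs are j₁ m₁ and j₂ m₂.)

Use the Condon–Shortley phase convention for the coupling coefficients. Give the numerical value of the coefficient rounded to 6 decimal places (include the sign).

+√(1/3) = +0.577350

j₁+j₂−J=0  J+j₁−j₂=1  J−j₁+j₂=2  j₁+j₂+J+1=4
(j₁±m₁, j₂±m₂, J±M) = (1,0,0,2,1,2)
P² = 4/3
sum k=0..0:
  [0] +1/2 = 1/2
S = 1/2
C² = P²·S² = 1/3 ; C = +0.577350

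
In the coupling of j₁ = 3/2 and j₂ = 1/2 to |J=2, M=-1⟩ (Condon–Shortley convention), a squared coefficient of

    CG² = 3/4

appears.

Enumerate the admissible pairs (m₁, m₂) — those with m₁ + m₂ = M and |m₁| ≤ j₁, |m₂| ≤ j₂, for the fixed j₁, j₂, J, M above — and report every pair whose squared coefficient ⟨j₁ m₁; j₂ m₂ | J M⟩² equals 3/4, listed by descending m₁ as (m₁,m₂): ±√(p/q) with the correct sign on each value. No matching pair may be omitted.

Admissible pairs with m₁+m₂ = M = -1: (-3/2,1/2), (-1/2,-1/2)
  (m₁,m₂)=(-1/2,-1/2): CG² = 3/4, CG = +√(3/4)   ← matches the target
  (m₁,m₂)=(-3/2,1/2): CG² = 1/4, CG = +√(1/4)
Pairs with CG² = 3/4: (-1/2,-1/2): +√(3/4)

(-1/2,-1/2): +√(3/4)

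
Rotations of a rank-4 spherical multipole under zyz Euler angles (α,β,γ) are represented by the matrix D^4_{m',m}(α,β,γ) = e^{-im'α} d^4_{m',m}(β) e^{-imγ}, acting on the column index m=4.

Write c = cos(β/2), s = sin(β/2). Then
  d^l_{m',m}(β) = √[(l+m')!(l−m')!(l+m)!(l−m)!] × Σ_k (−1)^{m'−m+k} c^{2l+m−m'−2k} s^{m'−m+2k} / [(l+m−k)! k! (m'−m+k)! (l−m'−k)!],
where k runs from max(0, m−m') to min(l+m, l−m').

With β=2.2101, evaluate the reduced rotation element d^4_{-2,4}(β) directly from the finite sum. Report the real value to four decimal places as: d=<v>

d=0.5430

d^4_{-2,4}(β=2.2101) via the finite sum:
c=cos(2.210100/2)=0.449090, s=sin(2.210100/2)=0.893487; N=√[2·720·40320·1]=7619.763776
Admissible k: 6..6 (factorial args all ≥0)
  k=6: (−1)^0·7619.7638/(1440)·0.4491^2·0.8935^6 = +0.542967
d^4_{-2,4}(2.2101) = +0.542967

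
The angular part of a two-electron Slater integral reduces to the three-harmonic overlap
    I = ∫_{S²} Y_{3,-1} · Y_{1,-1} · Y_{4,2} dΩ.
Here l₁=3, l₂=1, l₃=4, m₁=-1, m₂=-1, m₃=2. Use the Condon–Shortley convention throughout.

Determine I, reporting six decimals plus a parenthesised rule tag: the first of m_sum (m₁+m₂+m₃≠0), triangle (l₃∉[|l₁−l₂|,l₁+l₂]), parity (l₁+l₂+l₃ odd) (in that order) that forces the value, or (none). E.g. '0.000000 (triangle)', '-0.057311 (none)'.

0.238414 (none)

Checks pass: Σm=0; 8 even; l₃=4∈[2,4].
(2·3+1)(2·1+1)(2·4+1) = 189
Δ: 0! 6! 2! / 9! → 1/252
sum: t=0:+1/36 = 1/36
3j²(3 1 4; 0 0 0) = Δ·Π!·Σ² = 4/63  (sign +1)
sum: t=0:+1/96 = 1/96
3j²(3 1 4; -1 -1 2) = Δ·Π!·Σ² = 5/84  (sign +1)
combine: 4πI² = 189·4/63·5/84 = 5/7
take √, sign +1: I = 0.23841361
No selection rule forces the value: the integral is nonzero (none).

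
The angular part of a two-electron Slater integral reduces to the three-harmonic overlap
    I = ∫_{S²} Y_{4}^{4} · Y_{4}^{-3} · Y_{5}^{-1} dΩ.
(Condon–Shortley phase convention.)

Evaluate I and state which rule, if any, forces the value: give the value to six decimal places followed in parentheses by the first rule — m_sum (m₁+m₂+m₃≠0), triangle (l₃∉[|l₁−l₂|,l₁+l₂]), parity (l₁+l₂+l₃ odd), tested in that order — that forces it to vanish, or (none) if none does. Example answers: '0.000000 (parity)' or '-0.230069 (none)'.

0.000000 (parity)

Σlᵢ=13 odd — θ-integrand is odd under cosθ→−cosθ; I=0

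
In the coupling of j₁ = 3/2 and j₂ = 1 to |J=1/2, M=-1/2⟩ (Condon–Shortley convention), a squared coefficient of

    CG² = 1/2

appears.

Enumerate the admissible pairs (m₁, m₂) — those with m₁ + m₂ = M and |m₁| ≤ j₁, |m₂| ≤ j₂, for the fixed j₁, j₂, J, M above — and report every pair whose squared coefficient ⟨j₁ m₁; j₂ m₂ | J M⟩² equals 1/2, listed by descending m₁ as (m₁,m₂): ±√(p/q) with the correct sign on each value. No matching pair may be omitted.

(-3/2,1): +√(1/2)

Admissible pairs with m₁+m₂ = M = -1/2: (-3/2,1), (-1/2,0), (1/2,-1)
  (m₁,m₂)=(1/2,-1): CG² = 1/6, CG = +√(1/6)
  (m₁,m₂)=(-1/2,0): CG² = 1/3, CG = −√(1/3)
  (m₁,m₂)=(-3/2,1): CG² = 1/2, CG = +√(1/2)   ← matches the target
Pairs with CG² = 1/2: (-3/2,1): +√(1/2)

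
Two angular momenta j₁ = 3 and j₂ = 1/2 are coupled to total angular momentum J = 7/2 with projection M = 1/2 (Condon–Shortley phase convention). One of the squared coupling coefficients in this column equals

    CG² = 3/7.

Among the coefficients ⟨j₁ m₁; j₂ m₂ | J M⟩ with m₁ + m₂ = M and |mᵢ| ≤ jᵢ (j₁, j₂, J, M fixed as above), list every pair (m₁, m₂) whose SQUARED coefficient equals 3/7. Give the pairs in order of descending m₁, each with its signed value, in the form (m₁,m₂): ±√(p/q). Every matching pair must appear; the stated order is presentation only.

(1,-1/2): +√(3/7)

Admissible pairs with m₁+m₂ = M = 1/2: (0,1/2), (1,-1/2)
  (m₁,m₂)=(1,-1/2): CG² = 3/7, CG = +√(3/7)   ← matches the target
  (m₁,m₂)=(0,1/2): CG² = 4/7, CG = +√(4/7)
Pairs with CG² = 3/7: (1,-1/2): +√(3/7)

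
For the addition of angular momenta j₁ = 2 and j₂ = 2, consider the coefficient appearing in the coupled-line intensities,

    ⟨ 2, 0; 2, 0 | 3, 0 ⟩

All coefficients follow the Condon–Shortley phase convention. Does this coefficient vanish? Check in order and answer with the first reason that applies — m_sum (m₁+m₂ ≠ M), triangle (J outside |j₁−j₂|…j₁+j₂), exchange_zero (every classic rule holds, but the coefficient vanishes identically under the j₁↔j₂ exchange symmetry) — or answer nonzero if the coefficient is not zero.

exchange_zero

m-sum: m₁+m₂ = 0+0 = 0, M = 0  ✓
triangle: |j₁−j₂| = 0 ≤ J = 3 ≤ j₁+j₂ = 4  ✓
exchange: j₁=j₂ and m₁=m₂, and (−1)^(j₁+j₂−J) = (−1)^1 = −1 forces ⟨j₁m₁;j₂m₂|JM⟩ = −⟨j₂m₂;j₁m₁|JM⟩ = −⟨j₁m₁;j₂m₂|JM⟩ ⇒ the coefficient vanishes identically
Racah sum check: Σ_k collapses to 0 ⇒ CG = 0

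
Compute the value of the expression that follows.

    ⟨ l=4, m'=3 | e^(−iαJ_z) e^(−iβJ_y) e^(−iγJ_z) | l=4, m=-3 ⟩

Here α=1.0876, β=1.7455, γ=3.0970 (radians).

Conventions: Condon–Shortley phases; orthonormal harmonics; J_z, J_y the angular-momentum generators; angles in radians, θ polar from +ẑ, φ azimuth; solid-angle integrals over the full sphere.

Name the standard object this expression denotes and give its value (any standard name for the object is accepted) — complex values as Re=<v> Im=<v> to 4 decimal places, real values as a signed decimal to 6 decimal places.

Wigner D-matrix element, Re=0.4509 Im=-0.1175

This is a Wigner D-matrix element — the rotation-matrix element ⟨l m'| R(α,β,γ) |l m⟩ in the angular-momentum basis.
D^4_{3,-3}(1.0876,1.7455,3.0970) = e^{-i·3·1.0876}·d^4_{3,-3}(1.7455)·e^{-i·-3·3.0970}. Compute d first:
c=cos(1.745500/2)=0.642722, s=sin(1.745500/2)=0.766099; N=√[5040·1·1·5040]=5040.000000
k∈{0,1} keeps every argument non-negative
  k=0: (−1)^6·5040.0000/(720)·0.6427^2·0.7661^6 = +0.584595
  k=1: (−1)^7·5040.0000/(5040)·0.6427^0·0.7661^8 = -0.118654
d^4_{3,-3}(1.7455) = +0.584595 -0.118654 = +0.465941
D = (-0.992663+0.120911i)·(+0.465941)·(-0.991065+0.133379i) = +0.450876-0.117525i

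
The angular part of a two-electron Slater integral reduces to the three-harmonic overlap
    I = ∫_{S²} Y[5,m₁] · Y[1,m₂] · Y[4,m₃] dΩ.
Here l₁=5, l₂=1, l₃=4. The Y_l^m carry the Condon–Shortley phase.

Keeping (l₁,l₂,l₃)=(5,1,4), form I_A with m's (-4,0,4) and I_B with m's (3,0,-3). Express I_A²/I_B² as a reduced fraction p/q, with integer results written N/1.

Shared (l₁,l₂,l₃)=(5,1,4): N and (l;000)² cancel in I_A²/I_B².
A: Δ = 2!·8!·0!/11! = 1/495; Racah Σ t=1..1: t=1:−1/40320 = -1/40320; ⇒ 3j(5 1 4; -4 0 4)² = 1/55, sgn -1
B: Δ = 2!·8!·0!/11! = 1/495; Racah Σ t=1..1: t=1:−1/5040 = -1/5040; ⇒ 3j(5 1 4; 3 0 -3)² = 16/495, sgn +1
I_A²/I_B² = (1/55)/(16/495) = 9/16

9/16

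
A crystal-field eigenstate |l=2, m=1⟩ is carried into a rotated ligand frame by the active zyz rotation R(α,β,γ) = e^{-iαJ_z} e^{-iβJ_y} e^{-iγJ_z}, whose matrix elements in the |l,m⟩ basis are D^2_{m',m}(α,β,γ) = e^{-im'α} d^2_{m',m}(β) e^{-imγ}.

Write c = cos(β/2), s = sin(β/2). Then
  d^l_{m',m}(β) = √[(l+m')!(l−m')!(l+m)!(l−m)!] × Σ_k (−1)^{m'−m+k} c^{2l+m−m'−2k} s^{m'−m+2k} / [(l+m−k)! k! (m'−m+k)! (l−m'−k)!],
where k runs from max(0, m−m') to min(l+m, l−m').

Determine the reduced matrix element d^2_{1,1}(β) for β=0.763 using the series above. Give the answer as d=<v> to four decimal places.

d=0.3838

d^2_{1,1}(β=0.7630) via the finite sum:
With c≡cos(β/2)=0.928107 and s≡sin(β/2)=0.372313, N=[6·1·6·1]^{1/2}=6.000000
k∈{0,1} keeps every argument non-negative
  k=0: (−1)^0·6.0000/(6)·0.9281^4·0.3723^0 = +0.741981
  k=1: (−1)^1·6.0000/(2)·0.9281^2·0.3723^2 = -0.358207
d^2_{1,1}(0.7630) = +0.741981 -0.358207 = +0.383774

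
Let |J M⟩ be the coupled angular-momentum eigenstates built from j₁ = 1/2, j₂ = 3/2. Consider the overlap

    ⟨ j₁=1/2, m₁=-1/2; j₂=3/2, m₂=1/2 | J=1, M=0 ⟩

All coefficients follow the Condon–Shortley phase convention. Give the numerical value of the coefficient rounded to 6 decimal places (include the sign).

√[3·1!0!2!/4! · 0!1!2!1!1!1!] = √(1/2)
  +(−1)^1/∏(1,0,0,1,0,1)! = -1  (running -1)
⟨..|..⟩ = √(1/2)·(-1) = -0.707107

-0.707107  (= −√(1/2))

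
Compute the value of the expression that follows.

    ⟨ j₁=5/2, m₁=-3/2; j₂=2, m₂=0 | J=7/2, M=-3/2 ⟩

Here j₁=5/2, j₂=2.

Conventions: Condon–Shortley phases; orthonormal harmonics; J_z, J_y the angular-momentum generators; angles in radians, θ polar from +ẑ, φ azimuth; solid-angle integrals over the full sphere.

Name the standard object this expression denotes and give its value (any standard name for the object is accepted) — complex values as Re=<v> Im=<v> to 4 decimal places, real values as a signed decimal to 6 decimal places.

Clebsch–Gordan coefficient, −√(2/7) ≈ -0.534522

This is a Clebsch–Gordan (vector-coupling) coefficient.
triangle: 1!·4!·3!/9! = 144/362880
(j±m)!: 1!·4!·2!·2!·2!·5! = 23040
prefactor² = (2J+1)·Δ·N² = 512/7
  k=0: +1/(0!·1!·4!·2!·0!·1!) = 1/48
  k=1: −1/(1!·0!·3!·1!·1!·2!) = -1/12
Σ = -1/16  ⇒  CG² = 512/7·(-1/16)² = 2/7
CG = −√(2/7) = -0.534522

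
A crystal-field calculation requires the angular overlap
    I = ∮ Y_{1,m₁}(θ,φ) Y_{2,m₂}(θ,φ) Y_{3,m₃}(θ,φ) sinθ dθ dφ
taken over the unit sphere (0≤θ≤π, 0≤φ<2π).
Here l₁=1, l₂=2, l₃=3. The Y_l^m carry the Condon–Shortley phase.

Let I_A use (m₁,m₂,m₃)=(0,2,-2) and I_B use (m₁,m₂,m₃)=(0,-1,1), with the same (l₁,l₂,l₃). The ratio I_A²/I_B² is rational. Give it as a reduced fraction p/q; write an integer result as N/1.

5/8

Shared (l₁,l₂,l₃)=(1,2,3): N and (l;000)² cancel in I_A²/I_B².
A: Δ = 0!·2!·4!/7! = 1/105; Racah Σ t=0..0: t=0:+1/24 = 1/24; ⇒ 3j(1 2 3; 0 2 -2)² = 1/21, sgn -1
B: Δ = 0!·2!·4!/7! = 1/105; Racah Σ t=0..0: t=0:+1/6 = 1/6; ⇒ 3j(1 2 3; 0 -1 1)² = 8/105, sgn +1
I_A²/I_B² = (1/21)/(8/105) = 5/8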